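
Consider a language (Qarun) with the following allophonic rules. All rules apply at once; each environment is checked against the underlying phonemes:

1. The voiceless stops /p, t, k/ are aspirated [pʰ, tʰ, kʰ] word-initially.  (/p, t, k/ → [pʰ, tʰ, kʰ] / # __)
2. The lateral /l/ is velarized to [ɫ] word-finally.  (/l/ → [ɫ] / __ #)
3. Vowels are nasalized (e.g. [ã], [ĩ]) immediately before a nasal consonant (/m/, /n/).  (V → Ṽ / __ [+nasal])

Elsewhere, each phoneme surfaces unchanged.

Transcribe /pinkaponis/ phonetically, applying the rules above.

[pʰĩnkapõnis]

Rule 1 applies to /p/ (word-initial: word-initially) → [pʰ].
/i/ meets the environment for rule 3 (before a nasal consonant) → [ĩ].
/n/ (between /i/ and /k/) is unaffected → [n].
/k/ (between /n/ and /a/): rule 1 targets it, but not word-initially → unchanged [k].
/a/ (between /k/ and /p/) fails the environment for rule 3, so it stays [a].
/p/ (between /a/ and /o/) fails the environment for rule 1, so it stays [p].
/o/ meets the environment for rule 3 (before a nasal consonant) → [õ].
/n/ stays [n].
/i/ — between /n/ and /s/; rule 3 does not apply here → [i].
/s/ (word-final): no rule targets it → [s].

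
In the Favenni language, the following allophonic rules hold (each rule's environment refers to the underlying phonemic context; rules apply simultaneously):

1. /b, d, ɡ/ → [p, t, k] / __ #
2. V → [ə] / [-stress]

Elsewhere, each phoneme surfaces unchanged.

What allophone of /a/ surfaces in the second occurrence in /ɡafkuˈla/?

[a]

/a/ (word-final) fails the environment for rule 2, so it stays [a].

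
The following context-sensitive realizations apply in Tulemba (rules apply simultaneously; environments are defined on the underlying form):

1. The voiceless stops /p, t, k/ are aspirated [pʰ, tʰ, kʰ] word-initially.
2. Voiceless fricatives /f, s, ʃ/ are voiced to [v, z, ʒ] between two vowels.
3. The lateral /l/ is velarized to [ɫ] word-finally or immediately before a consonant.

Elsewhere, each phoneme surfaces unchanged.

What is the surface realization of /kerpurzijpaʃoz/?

/k/ meets the environment for rule 1 (word-initially) → [kʰ].
/e/ (between /k/ and /r/) is unaffected → [e].
/r/ (between /e/ and /p/) is unaffected → [r].
/p/ (between /r/ and /u/): rule 1 targets it, but not word-initially → unchanged [p].
/u/ (between /p/ and /r/): no rule targets it → [u].
/r/ — not in any rule's target class → [r].
/z/ — not in any rule's target class → [z].
/i/ (between /z/ and /j/) is unaffected → [i].
/j/ (between /i/ and /p/): no rule targets it → [j].
/p/ (between /j/ and /a/) is in the target of rule 1 but the environment (word-initially) is not met → [p].
/a/ stays [a].
/ʃ/ meets the environment for rule 2 (between two vowels) → [ʒ].
/o/ — not in any rule's target class → [o].
/z/ (word-final): no rule targets it → [z].

[kʰerpurzijpaʒoz]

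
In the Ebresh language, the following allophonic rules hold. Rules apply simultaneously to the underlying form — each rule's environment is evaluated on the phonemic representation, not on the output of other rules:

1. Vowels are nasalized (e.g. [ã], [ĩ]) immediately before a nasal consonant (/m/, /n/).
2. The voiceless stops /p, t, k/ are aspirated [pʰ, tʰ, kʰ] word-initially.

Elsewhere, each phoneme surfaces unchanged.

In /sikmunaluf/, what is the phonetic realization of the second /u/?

[u]

/u/ — between /l/ and /f/; rule 1 does not apply here → [u].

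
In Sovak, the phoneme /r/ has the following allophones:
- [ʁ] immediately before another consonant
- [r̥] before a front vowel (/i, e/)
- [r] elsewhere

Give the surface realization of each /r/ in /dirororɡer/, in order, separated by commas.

Occurrence 1 (position 3): no conditioning environment matches → elsewhere allophone [r].
Occurrence 2 (position 5): no conditioning environment matches → elsewhere allophone [r].
Occurrence 3 (position 7): immediately before another consonant → [ʁ].
Occurrence 4 (position 10): no conditioning environment matches → elsewhere allophone [r].

[r], [r], [ʁ], [r]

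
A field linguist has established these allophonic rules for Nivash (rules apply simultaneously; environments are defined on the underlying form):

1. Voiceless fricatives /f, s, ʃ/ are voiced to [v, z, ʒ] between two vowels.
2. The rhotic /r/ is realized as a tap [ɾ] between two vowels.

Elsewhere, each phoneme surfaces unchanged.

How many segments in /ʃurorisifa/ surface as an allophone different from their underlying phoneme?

4

Segments that undergo a rule: /r/ → [ɾ] (rule 2); /r/ → [ɾ] (rule 2); /s/ → [z] (rule 1); /f/ → [v] (rule 1).
All other segments surface unchanged.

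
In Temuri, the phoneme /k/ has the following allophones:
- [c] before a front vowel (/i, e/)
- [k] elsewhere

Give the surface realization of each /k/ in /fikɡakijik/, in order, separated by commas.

Occurrence 1 (position 3): no conditioning environment matches → elsewhere allophone [k].
Occurrence 2 (position 6): before a front vowel → [c].
Occurrence 3 (position 10): no conditioning environment matches → elsewhere allophone [k].

[k], [c], [k]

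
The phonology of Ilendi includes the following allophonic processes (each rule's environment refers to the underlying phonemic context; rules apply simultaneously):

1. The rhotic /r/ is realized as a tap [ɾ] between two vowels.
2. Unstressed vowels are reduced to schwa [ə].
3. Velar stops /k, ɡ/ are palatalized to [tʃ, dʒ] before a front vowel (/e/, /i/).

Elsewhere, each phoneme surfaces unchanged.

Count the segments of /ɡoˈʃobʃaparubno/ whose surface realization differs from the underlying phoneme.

Segments that undergo a rule: /o/ → [ə] (rule 2); /a/ → [ə] (rule 2); /a/ → [ə] (rule 2); /r/ → [ɾ] (rule 1); /u/ → [ə] (rule 2); /o/ → [ə] (rule 2).
All other segments surface unchanged.

6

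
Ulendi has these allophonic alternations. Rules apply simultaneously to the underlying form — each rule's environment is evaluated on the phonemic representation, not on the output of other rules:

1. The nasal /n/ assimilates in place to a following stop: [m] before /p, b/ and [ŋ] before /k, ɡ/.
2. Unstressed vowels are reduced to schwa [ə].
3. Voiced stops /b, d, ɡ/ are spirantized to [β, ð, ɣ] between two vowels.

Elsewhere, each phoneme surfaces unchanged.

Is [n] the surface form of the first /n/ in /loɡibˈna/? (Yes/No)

/n/ — between /b/ and /a/; rule 1 does not apply here → [n].
The actual realization is [n], which matches [n].

Yes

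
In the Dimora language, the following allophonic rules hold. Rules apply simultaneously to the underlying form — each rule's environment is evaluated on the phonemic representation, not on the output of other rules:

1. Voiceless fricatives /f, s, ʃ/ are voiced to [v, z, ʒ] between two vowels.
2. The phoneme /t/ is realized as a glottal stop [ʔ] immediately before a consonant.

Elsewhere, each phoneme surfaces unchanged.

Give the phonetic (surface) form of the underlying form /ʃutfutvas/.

/ʃ/ — word-initial; rule 1 does not apply here → [ʃ].
/t/ meets the environment for rule 2 (immediately before a consonant) → [ʔ].
/f/ — between /t/ and /u/; rule 1 does not apply here → [f].
/t/ (between /u/ and /v/): immediately before a consonant, so rule 2 applies → [ʔ].
/s/ (word-final): rule 1 targets it, but not between two vowels → unchanged [s].

[ʃuʔfuʔvas]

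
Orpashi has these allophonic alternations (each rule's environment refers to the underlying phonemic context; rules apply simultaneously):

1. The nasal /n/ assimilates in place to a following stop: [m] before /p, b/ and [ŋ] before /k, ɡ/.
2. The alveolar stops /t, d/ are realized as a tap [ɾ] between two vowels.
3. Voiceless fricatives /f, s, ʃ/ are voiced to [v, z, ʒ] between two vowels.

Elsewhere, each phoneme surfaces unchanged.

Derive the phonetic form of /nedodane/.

[neɾoɾane]

/n/ — word-initial; rule 1 does not apply here → [n].
/e/ (between /n/ and /d/) is unaffected → [e].
/d/ — between /e/ and /o/, between two vowels — surfaces as [ɾ] (rule 2).
/o/ stays [o].
/d/ (between /o/ and /a/) occurs between two vowels → [ɾ] by rule 2.
/a/ (between /d/ and /n/) is unaffected → [a].
/n/ (between /a/ and /e/): rule 1 targets it, but not before a labial or velar stop → unchanged [n].
/e/ (word-final): no rule targets it → [e].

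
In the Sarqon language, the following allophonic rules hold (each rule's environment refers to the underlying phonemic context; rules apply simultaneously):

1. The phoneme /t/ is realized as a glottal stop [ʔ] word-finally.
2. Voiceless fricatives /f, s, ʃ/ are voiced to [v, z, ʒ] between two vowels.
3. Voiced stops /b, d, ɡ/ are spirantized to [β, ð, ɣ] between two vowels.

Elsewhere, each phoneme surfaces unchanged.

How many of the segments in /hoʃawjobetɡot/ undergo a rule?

Segments that undergo a rule: /ʃ/ → [ʒ] (rule 2); /b/ → [β] (rule 3); /t/ → [ʔ] (rule 1).
All other segments surface unchanged.

3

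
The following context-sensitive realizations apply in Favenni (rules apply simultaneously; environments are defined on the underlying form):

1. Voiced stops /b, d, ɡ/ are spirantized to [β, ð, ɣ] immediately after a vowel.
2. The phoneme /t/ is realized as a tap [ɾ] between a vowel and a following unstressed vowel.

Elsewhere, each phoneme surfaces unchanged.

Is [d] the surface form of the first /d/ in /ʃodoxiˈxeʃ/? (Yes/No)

/d/ (between /o/ and /o/): immediately after a vowel, so rule 1 applies → [ð].
The actual realization is [ð], not [d].

No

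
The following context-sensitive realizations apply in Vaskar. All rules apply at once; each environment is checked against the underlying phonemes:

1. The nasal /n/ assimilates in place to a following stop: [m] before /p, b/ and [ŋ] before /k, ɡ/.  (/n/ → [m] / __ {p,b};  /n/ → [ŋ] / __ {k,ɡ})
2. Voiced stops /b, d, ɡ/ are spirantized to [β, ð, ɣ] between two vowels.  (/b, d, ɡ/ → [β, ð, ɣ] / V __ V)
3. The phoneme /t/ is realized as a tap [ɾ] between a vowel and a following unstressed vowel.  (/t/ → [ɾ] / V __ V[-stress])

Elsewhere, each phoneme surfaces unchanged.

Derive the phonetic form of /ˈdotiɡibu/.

[ˈdoɾiɣiβu]

/d/ — word-initial; rule 2 does not apply here → [d].
/o/ (between /d/ and /t/): no rule targets it → [o].
/t/ meets the environment for rule 3 (between a vowel and a following unstressed vowel) → [ɾ].
/i/ stays [i].
/ɡ/ — between /i/ and /i/, between two vowels — surfaces as [ɣ] (rule 2).
/i/ — not in any rule's target class → [i].
/b/ (between /i/ and /u/) occurs between two vowels → [β] by rule 2.
/u/ (word-final) is unaffected → [u].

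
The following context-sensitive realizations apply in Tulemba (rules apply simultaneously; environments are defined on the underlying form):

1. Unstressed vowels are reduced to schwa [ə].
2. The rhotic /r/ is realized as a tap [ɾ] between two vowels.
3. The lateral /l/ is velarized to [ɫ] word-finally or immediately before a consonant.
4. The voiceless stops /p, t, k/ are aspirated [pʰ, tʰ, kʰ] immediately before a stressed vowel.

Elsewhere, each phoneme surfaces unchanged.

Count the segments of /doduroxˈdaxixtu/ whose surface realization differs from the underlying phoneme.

6

Segments that undergo a rule: /o/ → [ə] (rule 1); /u/ → [ə] (rule 1); /r/ → [ɾ] (rule 2); /o/ → [ə] (rule 1); /i/ → [ə] (rule 1); /u/ → [ə] (rule 1).
All other segments surface unchanged.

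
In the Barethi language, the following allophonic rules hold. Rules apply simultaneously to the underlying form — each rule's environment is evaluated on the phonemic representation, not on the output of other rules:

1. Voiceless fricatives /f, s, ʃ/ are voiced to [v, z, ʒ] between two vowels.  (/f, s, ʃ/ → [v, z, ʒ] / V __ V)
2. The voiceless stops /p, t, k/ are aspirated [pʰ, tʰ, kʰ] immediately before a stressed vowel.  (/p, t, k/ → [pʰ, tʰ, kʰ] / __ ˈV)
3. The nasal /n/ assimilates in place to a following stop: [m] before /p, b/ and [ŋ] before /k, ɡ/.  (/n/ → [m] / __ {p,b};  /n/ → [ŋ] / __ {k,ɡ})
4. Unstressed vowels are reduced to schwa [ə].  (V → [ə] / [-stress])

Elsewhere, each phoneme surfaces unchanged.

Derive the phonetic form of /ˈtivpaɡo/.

/t/ (word-initial) occurs immediately before a stressed vowel → [tʰ] by rule 2.
/i/ (between /t/ and /v/): rule 4 targets it, but not in an unstressed syllable → unchanged [i].
/v/ (between /i/ and /p/) is unaffected → [v].
/p/ (between /v/ and /a/): rule 2 targets it, but not immediately before a stressed vowel → unchanged [p].
/a/ (between /p/ and /ɡ/): in an unstressed syllable, so rule 4 applies → [ə].
/ɡ/ (between /a/ and /o/) is unaffected → [ɡ].
/o/ (word-final) occurs in an unstressed syllable → [ə] by rule 4.

[ˈtʰivpəɡə]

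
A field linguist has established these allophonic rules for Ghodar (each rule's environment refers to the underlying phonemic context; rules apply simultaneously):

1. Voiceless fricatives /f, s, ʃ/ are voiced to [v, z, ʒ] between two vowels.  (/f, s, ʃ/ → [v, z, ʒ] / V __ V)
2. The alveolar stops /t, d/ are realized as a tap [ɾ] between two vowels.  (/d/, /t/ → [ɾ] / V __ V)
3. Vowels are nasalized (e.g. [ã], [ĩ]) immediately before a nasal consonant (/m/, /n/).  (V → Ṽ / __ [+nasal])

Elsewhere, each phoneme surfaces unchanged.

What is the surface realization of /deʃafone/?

[deʒavõne]

/d/ (word-initial) fails the environment for rule 2, so it stays [d].
/e/ (between /d/ and /ʃ/) fails the environment for rule 3, so it stays [e].
/ʃ/ (between /e/ and /a/) occurs between two vowels → [ʒ] by rule 1.
/a/ (between /ʃ/ and /f/) is in the target of rule 3 but the environment (before a nasal consonant) is not met → [a].
/f/ — between /a/ and /o/, between two vowels — surfaces as [v] (rule 1).
/o/ (between /f/ and /n/) occurs before a nasal consonant → [õ] by rule 3.
/n/ (between /o/ and /e/) is unaffected → [n].
/e/ (word-final): rule 3 targets it, but not before a nasal consonant → unchanged [e].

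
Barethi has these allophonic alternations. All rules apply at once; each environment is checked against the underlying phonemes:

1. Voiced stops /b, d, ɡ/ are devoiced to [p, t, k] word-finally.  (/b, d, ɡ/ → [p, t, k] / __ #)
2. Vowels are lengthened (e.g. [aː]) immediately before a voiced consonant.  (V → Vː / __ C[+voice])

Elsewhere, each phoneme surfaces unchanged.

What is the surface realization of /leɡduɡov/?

/e/ (between /l/ and /ɡ/) occurs before a voiced consonant → [eː] by rule 2.
/ɡ/ — between /e/ and /d/; rule 1 does not apply here → [ɡ].
/d/ (between /ɡ/ and /u/) is in the target of rule 1 but the environment (word-finally) is not met → [d].
Rule 2 applies to /u/ (between /d/ and /ɡ/: before a voiced consonant) → [uː].
/ɡ/ (between /u/ and /o/) is in the target of rule 1 but the environment (word-finally) is not met → [ɡ].
/o/ (between /ɡ/ and /v/): before a voiced consonant, so rule 2 applies → [oː].

[leːɡduːɡoːv]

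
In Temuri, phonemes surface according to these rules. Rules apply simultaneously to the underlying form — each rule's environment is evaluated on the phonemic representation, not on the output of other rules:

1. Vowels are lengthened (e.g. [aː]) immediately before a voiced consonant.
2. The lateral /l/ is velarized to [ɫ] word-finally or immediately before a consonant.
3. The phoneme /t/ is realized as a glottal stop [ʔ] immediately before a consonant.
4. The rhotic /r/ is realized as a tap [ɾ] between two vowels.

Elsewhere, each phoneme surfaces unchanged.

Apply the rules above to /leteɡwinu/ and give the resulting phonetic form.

/l/ — word-initial; rule 2 does not apply here → [l].
/e/ — between /l/ and /t/; rule 1 does not apply here → [e].
/t/ (between /e/ and /e/) is in the target of rule 3 but the environment (immediately before a consonant) is not met → [t].
/e/ (between /t/ and /ɡ/): before a voiced consonant, so rule 1 applies → [eː].
/ɡ/ (between /e/ and /w/): no rule targets it → [ɡ].
/w/ stays [w].
/i/ (between /w/ and /n/): before a voiced consonant, so rule 1 applies → [iː].
/n/ stays [n].
/u/ (word-final): rule 1 targets it, but not before a voiced consonant → unchanged [u].

[leteːɡwiːnu]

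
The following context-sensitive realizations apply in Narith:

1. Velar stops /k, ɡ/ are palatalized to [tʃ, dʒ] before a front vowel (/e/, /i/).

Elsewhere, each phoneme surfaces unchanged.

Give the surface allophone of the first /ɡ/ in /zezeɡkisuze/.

/ɡ/ (between /e/ and /k/) fails the environment for rule 1, so it stays [ɡ].

[ɡ]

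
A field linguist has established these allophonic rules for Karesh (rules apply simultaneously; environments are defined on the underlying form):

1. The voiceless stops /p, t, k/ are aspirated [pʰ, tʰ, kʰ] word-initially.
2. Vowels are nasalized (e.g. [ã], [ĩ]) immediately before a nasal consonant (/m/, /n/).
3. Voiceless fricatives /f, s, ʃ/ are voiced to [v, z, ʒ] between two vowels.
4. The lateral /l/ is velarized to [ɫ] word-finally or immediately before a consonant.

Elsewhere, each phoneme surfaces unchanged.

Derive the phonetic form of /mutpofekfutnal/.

/u/ (between /m/ and /t/) fails the environment for rule 2, so it stays [u].
/t/ (between /u/ and /p/) fails the environment for rule 1, so it stays [t].
/p/ — between /t/ and /o/; rule 1 does not apply here → [p].
/o/ (between /p/ and /f/): rule 2 targets it, but not before a nasal consonant → unchanged [o].
/f/ meets the environment for rule 3 (between two vowels) → [v].
/e/ (between /f/ and /k/) is in the target of rule 2 but the environment (before a nasal consonant) is not met → [e].
/k/ (between /e/ and /f/) fails the environment for rule 1, so it stays [k].
/f/ (between /k/ and /u/) is in the target of rule 3 but the environment (between two vowels) is not met → [f].
/u/ — between /f/ and /t/; rule 2 does not apply here → [u].
/t/ (between /u/ and /n/) is in the target of rule 1 but the environment (word-initially) is not met → [t].
/a/ (between /n/ and /l/) fails the environment for rule 2, so it stays [a].
/l/ meets the environment for rule 4 (word-finally or immediately before a consonant) → [ɫ].

[mutpovekfutnaɫ]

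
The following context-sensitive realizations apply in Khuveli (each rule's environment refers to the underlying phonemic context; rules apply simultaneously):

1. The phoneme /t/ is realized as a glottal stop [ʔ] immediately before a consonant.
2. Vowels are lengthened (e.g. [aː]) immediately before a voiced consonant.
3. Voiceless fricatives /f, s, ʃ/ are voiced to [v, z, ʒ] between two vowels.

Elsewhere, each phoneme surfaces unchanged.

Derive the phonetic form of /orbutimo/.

[oːrbutiːmo]

/o/ (word-initial) occurs before a voiced consonant → [oː] by rule 2.
/u/ (between /b/ and /t/) fails the environment for rule 2, so it stays [u].
/t/ — between /u/ and /i/; rule 1 does not apply here → [t].
/i/ (between /t/ and /m/): before a voiced consonant, so rule 2 applies → [iː].
/o/ (word-final) fails the environment for rule 2, so it stays [o].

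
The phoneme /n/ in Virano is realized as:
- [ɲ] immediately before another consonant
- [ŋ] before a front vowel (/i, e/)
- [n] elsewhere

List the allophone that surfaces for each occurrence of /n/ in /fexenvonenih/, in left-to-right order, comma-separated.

[ɲ], [ŋ], [ŋ]

Occurrence 1 (position 5): immediately before another consonant → [ɲ].
Occurrence 2 (position 8): before a front vowel (/i, e/) → [ŋ].
Occurrence 3 (position 10): before a front vowel (/i, e/) → [ŋ].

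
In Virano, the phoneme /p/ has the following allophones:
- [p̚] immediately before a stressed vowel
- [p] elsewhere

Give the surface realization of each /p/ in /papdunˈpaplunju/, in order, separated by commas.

Occurrence 1 (position 1): no conditioning environment matches → elsewhere allophone [p].
Occurrence 2 (position 3): no conditioning environment matches → elsewhere allophone [p].
Occurrence 3 (position 7): immediately before a stressed vowel → [p̚].
Occurrence 4 (position 9): no conditioning environment matches → elsewhere allophone [p].

[p], [p], [p̚], [p]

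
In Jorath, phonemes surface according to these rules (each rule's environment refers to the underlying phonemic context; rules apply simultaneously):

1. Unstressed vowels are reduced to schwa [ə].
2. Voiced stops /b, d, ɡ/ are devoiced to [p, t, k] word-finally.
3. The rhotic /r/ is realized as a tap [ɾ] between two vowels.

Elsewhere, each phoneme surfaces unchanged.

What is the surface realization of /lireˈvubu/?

[ləɾəˈvubə]

/i/ — between /l/ and /r/, in an unstressed syllable — surfaces as [ə] (rule 1).
Rule 3 applies to /r/ (between /i/ and /e/: between two vowels) → [ɾ].
/e/ (between /r/ and /v/): in an unstressed syllable, so rule 1 applies → [ə].
/u/ (between /v/ and /b/) is in the target of rule 1 but the environment (in an unstressed syllable) is not met → [u].
/b/ (between /u/ and /u/): rule 2 targets it, but not word-finally → unchanged [b].
Rule 1 applies to /u/ (word-final: in an unstressed syllable) → [ə].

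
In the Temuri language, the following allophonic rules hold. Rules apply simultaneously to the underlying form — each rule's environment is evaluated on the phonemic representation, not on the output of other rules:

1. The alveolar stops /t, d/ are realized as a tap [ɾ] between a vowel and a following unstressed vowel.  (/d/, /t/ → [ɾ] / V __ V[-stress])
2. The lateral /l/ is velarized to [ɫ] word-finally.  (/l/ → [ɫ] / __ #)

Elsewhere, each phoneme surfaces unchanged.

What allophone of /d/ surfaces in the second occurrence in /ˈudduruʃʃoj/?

[d]

/d/ (between /d/ and /u/) is in the target of rule 1 but the environment (between a vowel and a following unstressed vowel) is not met → [d].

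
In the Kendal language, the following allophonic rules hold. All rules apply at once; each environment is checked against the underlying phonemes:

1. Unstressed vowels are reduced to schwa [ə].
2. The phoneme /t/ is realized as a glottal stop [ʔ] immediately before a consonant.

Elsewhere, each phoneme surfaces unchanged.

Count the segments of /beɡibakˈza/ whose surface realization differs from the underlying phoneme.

Segments that undergo a rule: /e/ → [ə] (rule 1); /i/ → [ə] (rule 1); /a/ → [ə] (rule 1).
All other segments surface unchanged.

3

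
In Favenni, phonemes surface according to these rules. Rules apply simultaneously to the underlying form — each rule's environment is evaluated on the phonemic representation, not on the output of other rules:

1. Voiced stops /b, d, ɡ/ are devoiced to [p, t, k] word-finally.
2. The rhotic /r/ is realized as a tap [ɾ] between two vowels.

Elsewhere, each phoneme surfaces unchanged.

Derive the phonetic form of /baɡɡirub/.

/b/ (word-initial): rule 1 targets it, but not word-finally → unchanged [b].
/ɡ/ — between /a/ and /ɡ/; rule 1 does not apply here → [ɡ].
/ɡ/ (between /ɡ/ and /i/) fails the environment for rule 1, so it stays [ɡ].
Rule 2 applies to /r/ (between /i/ and /u/: between two vowels) → [ɾ].
Rule 1 applies to /b/ (word-final: word-finally) → [p].

[baɡɡiɾup]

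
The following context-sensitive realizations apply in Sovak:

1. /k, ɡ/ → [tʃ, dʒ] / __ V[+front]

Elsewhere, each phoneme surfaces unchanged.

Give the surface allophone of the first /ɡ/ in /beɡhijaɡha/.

[ɡ]

/ɡ/ — between /e/ and /h/; rule 1 does not apply here → [ɡ].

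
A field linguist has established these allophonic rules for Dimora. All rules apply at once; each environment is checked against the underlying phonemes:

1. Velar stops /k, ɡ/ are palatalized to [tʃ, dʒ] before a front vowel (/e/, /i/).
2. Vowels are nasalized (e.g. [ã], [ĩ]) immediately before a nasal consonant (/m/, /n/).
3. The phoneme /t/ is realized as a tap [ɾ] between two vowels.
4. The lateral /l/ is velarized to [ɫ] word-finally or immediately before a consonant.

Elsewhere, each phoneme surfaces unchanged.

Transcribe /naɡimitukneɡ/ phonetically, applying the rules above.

/a/ — between /n/ and /ɡ/; rule 2 does not apply here → [a].
/ɡ/ (between /a/ and /i/): before a front vowel, so rule 1 applies → [dʒ].
/i/ meets the environment for rule 2 (before a nasal consonant) → [ĩ].
/i/ — between /m/ and /t/; rule 2 does not apply here → [i].
Rule 3 applies to /t/ (between /i/ and /u/: between two vowels) → [ɾ].
/u/ — between /t/ and /k/; rule 2 does not apply here → [u].
/k/ — between /u/ and /n/; rule 1 does not apply here → [k].
/e/ (between /n/ and /ɡ/) fails the environment for rule 2, so it stays [e].
/ɡ/ — word-final; rule 1 does not apply here → [ɡ].

[nadʒĩmiɾukneɡ]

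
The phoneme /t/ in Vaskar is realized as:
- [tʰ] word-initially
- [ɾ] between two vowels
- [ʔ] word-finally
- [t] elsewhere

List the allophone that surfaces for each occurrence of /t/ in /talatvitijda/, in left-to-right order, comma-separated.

[tʰ], [t], [ɾ]

Occurrence 1 (position 1): word-initially → [tʰ].
Occurrence 2 (position 5): no conditioning environment matches → elsewhere allophone [t].
Occurrence 3 (position 8): between two vowels → [ɾ].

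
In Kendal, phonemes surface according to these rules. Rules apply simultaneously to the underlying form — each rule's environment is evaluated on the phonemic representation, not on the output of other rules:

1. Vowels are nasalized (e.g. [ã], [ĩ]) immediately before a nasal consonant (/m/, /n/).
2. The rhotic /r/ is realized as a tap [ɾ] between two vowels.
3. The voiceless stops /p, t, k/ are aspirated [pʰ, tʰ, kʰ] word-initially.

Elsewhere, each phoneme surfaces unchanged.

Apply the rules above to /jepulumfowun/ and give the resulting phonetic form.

/j/ stays [j].
/e/ (between /j/ and /p/) fails the environment for rule 1, so it stays [e].
/p/ (between /e/ and /u/) fails the environment for rule 3, so it stays [p].
/u/ (between /p/ and /l/) fails the environment for rule 1, so it stays [u].
/l/ (between /u/ and /u/) is unaffected → [l].
/u/ (between /l/ and /m/) occurs before a nasal consonant → [ũ] by rule 1.
/m/ (between /u/ and /f/) is unaffected → [m].
/f/ — not in any rule's target class → [f].
/o/ — between /f/ and /w/; rule 1 does not apply here → [o].
/w/ (between /o/ and /u/): no rule targets it → [w].
Rule 1 applies to /u/ (between /w/ and /n/: before a nasal consonant) → [ũ].
/n/ stays [n].

[jepulũmfowũn]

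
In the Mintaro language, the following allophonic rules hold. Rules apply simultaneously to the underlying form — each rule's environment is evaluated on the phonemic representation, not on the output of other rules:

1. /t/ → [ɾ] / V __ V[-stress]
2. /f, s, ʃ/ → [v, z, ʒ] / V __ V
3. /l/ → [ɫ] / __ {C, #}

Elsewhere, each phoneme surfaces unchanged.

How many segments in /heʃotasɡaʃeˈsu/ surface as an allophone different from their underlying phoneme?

Segments that undergo a rule: /ʃ/ → [ʒ] (rule 2); /t/ → [ɾ] (rule 1); /ʃ/ → [ʒ] (rule 2); /s/ → [z] (rule 2).
All other segments surface unchanged.

4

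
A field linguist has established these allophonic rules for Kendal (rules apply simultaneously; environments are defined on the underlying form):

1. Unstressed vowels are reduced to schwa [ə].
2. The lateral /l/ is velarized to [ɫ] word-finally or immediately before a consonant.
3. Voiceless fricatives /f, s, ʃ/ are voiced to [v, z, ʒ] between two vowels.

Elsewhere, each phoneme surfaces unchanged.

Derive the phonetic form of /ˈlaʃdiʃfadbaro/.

/l/ (word-initial) fails the environment for rule 2, so it stays [l].
/a/ — between /l/ and /ʃ/; rule 1 does not apply here → [a].
/ʃ/ — between /a/ and /d/; rule 3 does not apply here → [ʃ].
Rule 1 applies to /i/ (between /d/ and /ʃ/: in an unstressed syllable) → [ə].
/ʃ/ (between /i/ and /f/): rule 3 targets it, but not between two vowels → unchanged [ʃ].
/f/ — between /ʃ/ and /a/; rule 3 does not apply here → [f].
/a/ (between /f/ and /d/) occurs in an unstressed syllable → [ə] by rule 1.
/a/ meets the environment for rule 1 (in an unstressed syllable) → [ə].
/o/ — word-final, in an unstressed syllable — surfaces as [ə] (rule 1).

[ˈlaʃdəʃfədbərə]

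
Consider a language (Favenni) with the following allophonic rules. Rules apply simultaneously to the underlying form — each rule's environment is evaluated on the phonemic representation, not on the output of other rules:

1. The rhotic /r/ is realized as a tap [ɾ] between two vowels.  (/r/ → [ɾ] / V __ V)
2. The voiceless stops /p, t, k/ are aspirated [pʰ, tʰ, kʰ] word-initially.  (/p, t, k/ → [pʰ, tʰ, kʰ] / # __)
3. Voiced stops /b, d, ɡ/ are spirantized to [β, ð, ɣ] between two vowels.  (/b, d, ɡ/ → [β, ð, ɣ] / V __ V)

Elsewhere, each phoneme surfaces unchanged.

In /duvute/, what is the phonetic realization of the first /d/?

[d]

/d/ (word-initial) is in the target of rule 3 but the environment (between two vowels) is not met → [d].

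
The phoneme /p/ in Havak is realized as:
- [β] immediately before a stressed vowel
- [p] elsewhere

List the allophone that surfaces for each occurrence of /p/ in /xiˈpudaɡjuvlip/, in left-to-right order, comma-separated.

Occurrence 1 (position 3): immediately before a stressed vowel → [β].
Occurrence 2 (position 13): no conditioning environment matches → elsewhere allophone [p].

[β], [p]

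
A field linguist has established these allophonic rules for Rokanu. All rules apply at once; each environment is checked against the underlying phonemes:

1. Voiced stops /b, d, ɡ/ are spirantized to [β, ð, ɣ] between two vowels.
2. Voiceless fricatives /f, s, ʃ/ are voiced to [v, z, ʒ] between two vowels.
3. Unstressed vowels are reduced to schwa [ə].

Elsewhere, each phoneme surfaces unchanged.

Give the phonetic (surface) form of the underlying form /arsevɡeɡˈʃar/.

/a/ (word-initial) occurs in an unstressed syllable → [ə] by rule 3.
/r/ (between /a/ and /s/): no rule targets it → [r].
/s/ (between /r/ and /e/) is in the target of rule 2 but the environment (between two vowels) is not met → [s].
/e/ — between /s/ and /v/, in an unstressed syllable — surfaces as [ə] (rule 3).
/v/ stays [v].
/ɡ/ (between /v/ and /e/) fails the environment for rule 1, so it stays [ɡ].
Rule 3 applies to /e/ (between /ɡ/ and /ɡ/: in an unstressed syllable) → [ə].
/ɡ/ (between /e/ and /ʃ/) fails the environment for rule 1, so it stays [ɡ].
/ʃ/ — between /ɡ/ and /a/; rule 2 does not apply here → [ʃ].
/a/ (between /ʃ/ and /r/): rule 3 targets it, but not in an unstressed syllable → unchanged [a].
/r/ (word-final): no rule targets it → [r].

[ərsəvɡəɡˈʃar]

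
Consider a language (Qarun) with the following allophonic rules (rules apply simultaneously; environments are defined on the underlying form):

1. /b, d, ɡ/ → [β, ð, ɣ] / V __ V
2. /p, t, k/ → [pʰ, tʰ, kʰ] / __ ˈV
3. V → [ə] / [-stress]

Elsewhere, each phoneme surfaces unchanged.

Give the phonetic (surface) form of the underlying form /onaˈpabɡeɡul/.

[ənəˈpʰabɡəɣəl]

Rule 3 applies to /o/ (word-initial: in an unstressed syllable) → [ə].
/n/ (between /o/ and /a/) is unaffected → [n].
/a/ (between /n/ and /p/) occurs in an unstressed syllable → [ə] by rule 3.
Rule 2 applies to /p/ (between /a/ and /a/: immediately before a stressed vowel) → [pʰ].
/a/ (between /p/ and /b/) fails the environment for rule 3, so it stays [a].
/b/ (between /a/ and /ɡ/) fails the environment for rule 1, so it stays [b].
/ɡ/ (between /b/ and /e/) fails the environment for rule 1, so it stays [ɡ].
/e/ — between /ɡ/ and /ɡ/, in an unstressed syllable — surfaces as [ə] (rule 3).
/ɡ/ — between /e/ and /u/, between two vowels — surfaces as [ɣ] (rule 1).
/u/ meets the environment for rule 3 (in an unstressed syllable) → [ə].
/l/ (word-final): no rule targets it → [l].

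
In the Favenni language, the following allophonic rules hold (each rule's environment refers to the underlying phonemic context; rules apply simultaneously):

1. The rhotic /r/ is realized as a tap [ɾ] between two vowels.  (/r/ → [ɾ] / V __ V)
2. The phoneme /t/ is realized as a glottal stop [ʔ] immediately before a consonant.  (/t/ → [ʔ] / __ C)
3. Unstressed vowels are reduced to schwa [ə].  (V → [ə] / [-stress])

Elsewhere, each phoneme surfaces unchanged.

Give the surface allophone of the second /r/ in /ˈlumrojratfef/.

[r]

/r/ — between /j/ and /a/; rule 1 does not apply here → [r].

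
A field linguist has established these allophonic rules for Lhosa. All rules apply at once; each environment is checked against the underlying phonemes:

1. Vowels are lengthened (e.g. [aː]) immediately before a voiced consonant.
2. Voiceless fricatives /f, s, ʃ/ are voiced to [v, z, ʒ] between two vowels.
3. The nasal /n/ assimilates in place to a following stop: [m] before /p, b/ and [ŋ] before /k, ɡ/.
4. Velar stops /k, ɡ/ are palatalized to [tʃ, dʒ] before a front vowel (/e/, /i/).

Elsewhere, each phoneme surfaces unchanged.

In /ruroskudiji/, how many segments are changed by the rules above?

Segments that undergo a rule: /u/ → [uː] (rule 1); /u/ → [uː] (rule 1); /i/ → [iː] (rule 1).
All other segments surface unchanged.

3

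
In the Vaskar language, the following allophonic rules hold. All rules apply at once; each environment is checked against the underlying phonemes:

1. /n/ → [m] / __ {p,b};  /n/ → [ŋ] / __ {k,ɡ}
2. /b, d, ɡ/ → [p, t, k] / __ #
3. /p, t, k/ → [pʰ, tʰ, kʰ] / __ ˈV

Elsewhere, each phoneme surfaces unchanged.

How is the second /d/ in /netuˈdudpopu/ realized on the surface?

/d/ — between /u/ and /p/; rule 2 does not apply here → [d].

[d]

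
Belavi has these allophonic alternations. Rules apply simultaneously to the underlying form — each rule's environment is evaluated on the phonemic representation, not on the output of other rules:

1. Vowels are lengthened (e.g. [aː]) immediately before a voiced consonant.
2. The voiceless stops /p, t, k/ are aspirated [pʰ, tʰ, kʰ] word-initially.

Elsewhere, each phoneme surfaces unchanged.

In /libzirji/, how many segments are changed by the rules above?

Segments that undergo a rule: /i/ → [iː] (rule 1); /i/ → [iː] (rule 1).
All other segments surface unchanged.

2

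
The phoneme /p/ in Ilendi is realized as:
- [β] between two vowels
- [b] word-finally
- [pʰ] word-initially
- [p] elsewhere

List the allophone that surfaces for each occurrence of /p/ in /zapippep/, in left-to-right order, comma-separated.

[β], [p], [p], [b]

Occurrence 1 (position 3): between two vowels → [β].
Occurrence 2 (position 5): no conditioning environment matches → elsewhere allophone [p].
Occurrence 3 (position 6): no conditioning environment matches → elsewhere allophone [p].
Occurrence 4 (position 8): word-finally → [b].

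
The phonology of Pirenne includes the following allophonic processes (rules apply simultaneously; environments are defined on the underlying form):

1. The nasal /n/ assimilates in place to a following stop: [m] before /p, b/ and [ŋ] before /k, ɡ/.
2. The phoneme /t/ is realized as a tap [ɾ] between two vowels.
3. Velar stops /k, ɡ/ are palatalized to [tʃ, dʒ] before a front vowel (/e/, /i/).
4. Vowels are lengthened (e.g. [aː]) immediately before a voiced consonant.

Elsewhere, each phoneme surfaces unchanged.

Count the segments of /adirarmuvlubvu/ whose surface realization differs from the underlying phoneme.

5

Segments that undergo a rule: /a/ → [aː] (rule 4); /i/ → [iː] (rule 4); /a/ → [aː] (rule 4); /u/ → [uː] (rule 4); /u/ → [uː] (rule 4).
All other segments surface unchanged.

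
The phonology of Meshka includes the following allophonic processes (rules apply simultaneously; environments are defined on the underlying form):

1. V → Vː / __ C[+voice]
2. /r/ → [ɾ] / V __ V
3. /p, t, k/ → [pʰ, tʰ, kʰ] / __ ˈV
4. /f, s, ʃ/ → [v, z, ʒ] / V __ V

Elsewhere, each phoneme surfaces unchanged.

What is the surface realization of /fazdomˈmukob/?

[faːzdoːmˈmukoːb]

/f/ (word-initial) is in the target of rule 4 but the environment (between two vowels) is not met → [f].
Rule 1 applies to /a/ (between /f/ and /z/: before a voiced consonant) → [aː].
/o/ (between /d/ and /m/) occurs before a voiced consonant → [oː] by rule 1.
/u/ — between /m/ and /k/; rule 1 does not apply here → [u].
/k/ — between /u/ and /o/; rule 3 does not apply here → [k].
/o/ (between /k/ and /b/) occurs before a voiced consonant → [oː] by rule 1.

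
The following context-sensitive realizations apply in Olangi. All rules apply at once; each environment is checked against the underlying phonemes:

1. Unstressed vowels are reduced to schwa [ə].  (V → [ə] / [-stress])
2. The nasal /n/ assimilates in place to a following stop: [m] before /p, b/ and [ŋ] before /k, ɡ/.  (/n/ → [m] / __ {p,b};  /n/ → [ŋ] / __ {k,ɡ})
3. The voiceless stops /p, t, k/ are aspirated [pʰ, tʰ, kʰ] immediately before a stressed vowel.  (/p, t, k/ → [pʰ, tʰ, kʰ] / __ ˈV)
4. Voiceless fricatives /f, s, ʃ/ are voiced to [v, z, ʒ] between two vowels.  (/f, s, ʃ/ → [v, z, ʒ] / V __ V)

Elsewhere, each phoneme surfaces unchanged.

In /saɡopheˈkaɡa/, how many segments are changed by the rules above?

5

Segments that undergo a rule: /a/ → [ə] (rule 1); /o/ → [ə] (rule 1); /e/ → [ə] (rule 1); /k/ → [kʰ] (rule 3); /a/ → [ə] (rule 1).
All other segments surface unchanged.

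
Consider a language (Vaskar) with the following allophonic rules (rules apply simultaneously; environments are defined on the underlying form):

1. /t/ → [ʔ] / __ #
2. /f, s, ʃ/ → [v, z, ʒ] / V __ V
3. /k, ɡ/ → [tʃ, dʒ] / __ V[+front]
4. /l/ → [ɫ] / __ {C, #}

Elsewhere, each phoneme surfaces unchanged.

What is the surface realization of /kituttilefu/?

/k/ meets the environment for rule 3 (before a front vowel) → [tʃ].
/t/ (between /i/ and /u/) is in the target of rule 1 but the environment (word-finally) is not met → [t].
/t/ — between /u/ and /t/; rule 1 does not apply here → [t].
/t/ (between /t/ and /i/): rule 1 targets it, but not word-finally → unchanged [t].
/l/ (between /i/ and /e/) is in the target of rule 4 but the environment (word-finally or immediately before a consonant) is not met → [l].
Rule 2 applies to /f/ (between /e/ and /u/: between two vowels) → [v].

[tʃituttilevu]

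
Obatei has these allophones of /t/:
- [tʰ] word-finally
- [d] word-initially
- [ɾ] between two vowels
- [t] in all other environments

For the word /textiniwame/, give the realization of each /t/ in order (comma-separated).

[d], [t]

Occurrence 1 (position 1): word-initially → [d].
Occurrence 2 (position 4): no conditioning environment matches → elsewhere allophone [t].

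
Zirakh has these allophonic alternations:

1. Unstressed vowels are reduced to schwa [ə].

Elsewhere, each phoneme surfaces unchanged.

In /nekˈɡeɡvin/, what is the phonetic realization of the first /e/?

Rule 1 applies to /e/ (between /n/ and /k/: in an unstressed syllable) → [ə].

[ə]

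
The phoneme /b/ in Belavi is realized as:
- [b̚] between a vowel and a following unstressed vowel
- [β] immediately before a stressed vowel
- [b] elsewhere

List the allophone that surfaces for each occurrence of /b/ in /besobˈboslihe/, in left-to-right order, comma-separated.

Occurrence 1 (position 1): no conditioning environment matches → elsewhere allophone [b].
Occurrence 2 (position 5): no conditioning environment matches → elsewhere allophone [b].
Occurrence 3 (position 6): immediately before a stressed vowel → [β].

[b], [b], [β]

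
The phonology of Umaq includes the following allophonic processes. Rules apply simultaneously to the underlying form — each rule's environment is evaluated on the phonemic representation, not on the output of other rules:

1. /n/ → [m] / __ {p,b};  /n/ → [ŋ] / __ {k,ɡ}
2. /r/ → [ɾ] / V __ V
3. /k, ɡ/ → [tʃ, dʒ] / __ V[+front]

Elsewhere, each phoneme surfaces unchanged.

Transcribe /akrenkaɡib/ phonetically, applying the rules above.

[akreŋkadʒib]

/a/ (word-initial) is unaffected → [a].
/k/ — between /a/ and /r/; rule 3 does not apply here → [k].
/r/ (between /k/ and /e/) fails the environment for rule 2, so it stays [r].
/e/ stays [e].
/n/ meets the environment for rule 1 (before a labial or velar stop) → [ŋ].
/k/ — between /n/ and /a/; rule 3 does not apply here → [k].
/a/ stays [a].
/ɡ/ meets the environment for rule 3 (before a front vowel) → [dʒ].
/i/ stays [i].
/b/ (word-final) is unaffected → [b].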